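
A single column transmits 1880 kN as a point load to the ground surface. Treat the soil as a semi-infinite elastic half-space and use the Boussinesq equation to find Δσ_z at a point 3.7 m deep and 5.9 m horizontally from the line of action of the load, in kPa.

Boussinesq vertical stress below a point load on an elastic half-space:
Δσ_z = 3P/(2πz²) · [1 + (r/z)²]^(−5/2)
r/z = 5.9/3.7 = 1.5946; [1+(r/z)²]^(−5/2) = 0.042331.
Δσ_z = 3×1880/(2π×3.7²) × 0.042331 = 65.569 × 0.042331 = 2.776 kPa

Δσ_z ≈ 2.78 kPa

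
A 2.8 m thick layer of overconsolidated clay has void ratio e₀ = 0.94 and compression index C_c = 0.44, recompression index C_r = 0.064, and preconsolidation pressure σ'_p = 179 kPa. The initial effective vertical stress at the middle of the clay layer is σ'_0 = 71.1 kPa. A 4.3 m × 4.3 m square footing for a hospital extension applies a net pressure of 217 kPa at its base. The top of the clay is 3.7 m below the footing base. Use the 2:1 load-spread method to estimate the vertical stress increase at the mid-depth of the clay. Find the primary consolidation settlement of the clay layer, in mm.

Mid-depth of clay below the footing base: z = 3.7 + 2.8/2 = 5.1 m.
Stress increase at mid-clay by the 2:1 spreading method:
Δσ = qBL/((B+z)(L+z)) = 217×4.3×4.3/((4.3+5.1)(4.3+5.1)) = 45.409 kPa
Final effective stress: σ'_f = 71.1 + 45.409 = 116.51 kPa.
σ'_f = 116.51 ≤ σ'_p = 179 kPa, so the clay remains overconsolidated and only the recompression index applies:
S_c = C_r·H/(1+e₀)·log₁₀(σ'_f/σ'_0) = 0.064×2.8/1.94×log₁₀(116.51/71.1)
    = 0.092371 × 0.21449 = 0.01981 m

S_c ≈ 19.8 mm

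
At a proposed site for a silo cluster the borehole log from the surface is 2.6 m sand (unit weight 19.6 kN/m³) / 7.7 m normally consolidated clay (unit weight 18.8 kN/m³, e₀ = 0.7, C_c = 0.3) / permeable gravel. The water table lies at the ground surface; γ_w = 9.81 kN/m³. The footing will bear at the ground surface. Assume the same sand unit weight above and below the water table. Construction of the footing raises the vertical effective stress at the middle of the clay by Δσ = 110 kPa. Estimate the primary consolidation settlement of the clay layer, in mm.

S_c ≈ 614 mm

Mid-depth of clay below the ground surface: z = 2.6 + 7.7/2 = 6.45 m.
Total vertical stress at mid-clay: σ_v = 19.6×2.6 + 18.8×3.85 = 123.34 kPa.
Pore pressure: u = 9.81×(6.45 − 0) = 63.275 kPa.
Initial effective stress: σ'_0 = σ_v − u = 123.34 − 63.275 = 60.065 kPa.
Final effective stress: σ'_f = σ'_0 + Δσ = 60.065 + 110 = 170.06 kPa.
Normally consolidated clay, so the full stress increment lies on the virgin compression line:
S_c = C_c·H/(1+e₀)·log₁₀(σ'_f/σ'_0) = 0.3×7.7/(1+0.7)×log₁₀(170.06/60.065)
    = 1.3588 × 0.45198 = 0.6142 m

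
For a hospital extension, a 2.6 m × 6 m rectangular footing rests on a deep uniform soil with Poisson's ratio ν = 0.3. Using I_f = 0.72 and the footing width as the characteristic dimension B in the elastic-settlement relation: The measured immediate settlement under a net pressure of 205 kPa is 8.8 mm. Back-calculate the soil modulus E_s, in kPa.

S_e = q·B·(1−ν²)/E_s · I_f  ⇒  E_s = q·B·(1−ν²)·I_f / S_e.
E_s = 205 × 2.6 × 0.91 × 0.72 / 0.0088 = 39680 kPa

E_s ≈ 39700 kPa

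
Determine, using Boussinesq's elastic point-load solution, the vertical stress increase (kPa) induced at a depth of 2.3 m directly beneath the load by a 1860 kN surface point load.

Δσ_z ≈ 168 kPa

Boussinesq vertical stress below a point load on an elastic half-space:
Δσ_z = 3P/(2πz²) · [1 + (r/z)²]^(−5/2)
r/z = 0/2.3 = 0; [1+(r/z)²]^(−5/2) = 1.
Δσ_z = 3×1860/(2π×2.3²) × 1 = 167.88 × 1 = 167.9 kPa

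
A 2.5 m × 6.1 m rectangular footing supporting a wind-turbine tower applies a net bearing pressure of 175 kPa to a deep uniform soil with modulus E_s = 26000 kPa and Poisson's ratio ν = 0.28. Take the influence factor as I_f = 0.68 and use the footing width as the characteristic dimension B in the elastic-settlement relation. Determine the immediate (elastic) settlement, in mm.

S_e ≈ 10.5 mm

Immediate (elastic) settlement: S_e = q·B·(1−ν²)/E_s · I_f.
S_e = 175 × 2.5 × (1 − 0.28²) / 26000 × 0.68
    = 175 × 2.5 × 0.9216 / 26000 × 0.68
    = 0.01055 m = 10.55 mm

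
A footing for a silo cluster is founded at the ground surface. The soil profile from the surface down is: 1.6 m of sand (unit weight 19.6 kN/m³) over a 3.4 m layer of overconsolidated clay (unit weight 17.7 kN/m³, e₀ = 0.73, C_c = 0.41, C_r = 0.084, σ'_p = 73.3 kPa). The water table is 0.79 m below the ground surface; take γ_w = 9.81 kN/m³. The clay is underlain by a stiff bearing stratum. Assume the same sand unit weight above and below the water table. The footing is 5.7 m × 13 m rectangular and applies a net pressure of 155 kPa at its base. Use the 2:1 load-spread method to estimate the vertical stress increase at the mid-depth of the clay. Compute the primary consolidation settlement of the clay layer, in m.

Mid-depth of clay below the ground surface: z = 1.6 + 3.4/2 = 3.3 m.
Total vertical stress at mid-clay: σ_v = 19.6×1.6 + 17.7×1.7 = 61.45 kPa.
Pore pressure: u = 9.81×(3.3 − 0.79) = 24.623 kPa.
Initial effective stress: σ'_0 = σ_v − u = 61.45 − 24.623 = 36.827 kPa.
Stress increase at mid-clay by the 2:1 spreading method:
Δσ = qBL/((B+z)(L+z)) = 155×5.7×13/((5.7+3.3)(13+3.3)) = 78.292 kPa
Final effective stress: σ'_f = 36.827 + 78.292 = 115.12 kPa.
σ'_f = 115.12 > σ'_p = 73.3 kPa, so the stress path crosses the preconsolidation pressure — recompression up to σ'_p, then virgin compression beyond:
S_c = H/(1+e₀)·[C_r·log₁₀(σ'_p/σ'_0) + C_c·log₁₀(σ'_f/σ'_p)]
    = 3.4/1.73 × [0.084×log₁₀(73.3/36.827) + 0.41×log₁₀(115.12/73.3)]
    = 1.9653 × [0.025111 + 0.080379] = 0.2073 m

S_c ≈ 0.207 m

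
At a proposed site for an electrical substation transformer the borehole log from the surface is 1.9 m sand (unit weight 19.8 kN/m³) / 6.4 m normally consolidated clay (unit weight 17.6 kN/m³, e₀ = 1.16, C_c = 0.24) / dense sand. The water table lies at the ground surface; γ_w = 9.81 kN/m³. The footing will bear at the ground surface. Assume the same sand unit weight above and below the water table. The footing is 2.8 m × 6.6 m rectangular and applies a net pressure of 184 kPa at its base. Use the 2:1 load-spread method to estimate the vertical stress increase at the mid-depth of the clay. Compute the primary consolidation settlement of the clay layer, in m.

S_c ≈ 0.188 m

Mid-depth of clay below the ground surface: z = 1.9 + 6.4/2 = 5.1 m.
Total vertical stress at mid-clay: σ_v = 19.8×1.9 + 17.6×3.2 = 93.94 kPa.
Pore pressure: u = 9.81×(5.1 − 0) = 50.031 kPa.
Initial effective stress: σ'_0 = σ_v − u = 93.94 − 50.031 = 43.909 kPa.
Stress increase at mid-clay by the 2:1 spreading method:
Δσ = qBL/((B+z)(L+z)) = 184×2.8×6.6/((2.8+5.1)(6.6+5.1)) = 36.788 kPa
Final effective stress: σ'_f = σ'_0 + Δσ = 43.909 + 36.788 = 80.697 kPa.
Normally consolidated clay, so the full stress increment lies on the virgin compression line:
S_c = C_c·H/(1+e₀)·log₁₀(σ'_f/σ'_0) = 0.24×6.4/(1+1.16)×log₁₀(80.697/43.909)
    = 0.71111 × 0.2643 = 0.1879 m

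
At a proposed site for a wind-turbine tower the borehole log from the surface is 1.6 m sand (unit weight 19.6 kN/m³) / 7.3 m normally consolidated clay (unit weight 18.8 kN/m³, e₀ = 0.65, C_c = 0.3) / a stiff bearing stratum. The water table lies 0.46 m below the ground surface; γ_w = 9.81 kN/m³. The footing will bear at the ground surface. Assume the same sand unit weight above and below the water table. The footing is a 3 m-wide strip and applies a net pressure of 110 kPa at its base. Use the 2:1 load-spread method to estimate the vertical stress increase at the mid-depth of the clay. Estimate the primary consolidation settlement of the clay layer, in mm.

Mid-depth of clay below the ground surface: z = 1.6 + 7.3/2 = 5.25 m.
Total vertical stress at mid-clay: σ_v = 19.6×1.6 + 18.8×3.65 = 99.98 kPa.
Pore pressure: u = 9.81×(5.25 − 0.46) = 46.99 kPa.
Initial effective stress: σ'_0 = σ_v − u = 99.98 − 46.99 = 52.99 kPa.
Stress increase at mid-clay by the 2:1 spreading method:
Δσ = qB/(B+z) = 110×3/(3+5.25) = 40 kPa
Final effective stress: σ'_f = σ'_0 + Δσ = 52.99 + 40 = 92.99 kPa.
Normally consolidated clay, so the full stress increment lies on the virgin compression line:
S_c = C_c·H/(1+e₀)·log₁₀(σ'_f/σ'_0) = 0.3×7.3/(1+0.65)×log₁₀(92.99/52.99)
    = 1.3273 × 0.24424 = 0.3242 m

S_c ≈ 324 mm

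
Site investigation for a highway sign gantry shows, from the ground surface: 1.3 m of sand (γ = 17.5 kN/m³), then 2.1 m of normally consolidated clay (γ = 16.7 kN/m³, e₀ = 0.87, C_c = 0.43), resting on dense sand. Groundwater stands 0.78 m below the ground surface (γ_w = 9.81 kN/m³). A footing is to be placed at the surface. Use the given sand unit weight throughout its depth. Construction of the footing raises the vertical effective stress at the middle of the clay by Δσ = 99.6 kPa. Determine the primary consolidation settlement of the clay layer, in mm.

Mid-depth of clay below the ground surface: z = 1.3 + 2.1/2 = 2.35 m.
Total vertical stress at mid-clay: σ_v = 17.5×1.3 + 16.7×1.05 = 40.285 kPa.
Pore pressure: u = 9.81×(2.35 − 0.78) = 15.402 kPa.
Initial effective stress: σ'_0 = σ_v − u = 40.285 − 15.402 = 24.883 kPa.
Final effective stress: σ'_f = σ'_0 + Δσ = 24.883 + 99.6 = 124.48 kPa.
Normally consolidated clay, so the full stress increment lies on the virgin compression line:
S_c = C_c·H/(1+e₀)·log₁₀(σ'_f/σ'_0) = 0.43×2.1/(1+0.87)×log₁₀(124.48/24.883)
    = 0.48289 × 0.6992 = 0.3376 m

S_c ≈ 338 mm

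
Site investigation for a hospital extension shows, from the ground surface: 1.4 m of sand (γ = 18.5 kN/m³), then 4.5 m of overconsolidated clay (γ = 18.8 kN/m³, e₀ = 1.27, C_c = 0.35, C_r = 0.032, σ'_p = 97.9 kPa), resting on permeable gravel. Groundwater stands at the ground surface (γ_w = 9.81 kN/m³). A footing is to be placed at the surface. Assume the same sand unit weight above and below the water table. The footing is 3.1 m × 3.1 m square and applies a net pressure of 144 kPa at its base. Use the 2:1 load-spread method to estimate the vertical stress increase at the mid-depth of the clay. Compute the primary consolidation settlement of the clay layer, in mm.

S_c ≈ 18.2 mm

Mid-depth of clay below the ground surface: z = 1.4 + 4.5/2 = 3.65 m.
Total vertical stress at mid-clay: σ_v = 18.5×1.4 + 18.8×2.25 = 68.2 kPa.
Pore pressure: u = 9.81×(3.65 − 0) = 35.806 kPa.
Initial effective stress: σ'_0 = σ_v − u = 68.2 − 35.806 = 32.394 kPa.
Stress increase at mid-clay by the 2:1 spreading method:
Δσ = qBL/((B+z)(L+z)) = 144×3.1×3.1/((3.1+3.65)(3.1+3.65)) = 30.372 kPa
Final effective stress: σ'_f = 32.394 + 30.372 = 62.766 kPa.
σ'_f = 62.766 ≤ σ'_p = 97.9 kPa, so the clay remains overconsolidated and only the recompression index applies:
S_c = C_r·H/(1+e₀)·log₁₀(σ'_f/σ'_0) = 0.032×4.5/2.27×log₁₀(62.766/32.394)
    = 0.063437 × 0.28726 = 0.01822 m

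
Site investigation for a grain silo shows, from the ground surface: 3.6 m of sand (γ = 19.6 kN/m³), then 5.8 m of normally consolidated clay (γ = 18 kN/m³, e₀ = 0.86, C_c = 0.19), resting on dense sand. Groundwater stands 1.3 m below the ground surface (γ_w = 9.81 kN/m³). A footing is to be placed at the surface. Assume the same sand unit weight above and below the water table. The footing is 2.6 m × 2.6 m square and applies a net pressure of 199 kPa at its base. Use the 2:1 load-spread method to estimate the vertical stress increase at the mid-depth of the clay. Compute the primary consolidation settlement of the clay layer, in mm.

S_c ≈ 52.5 mm

Mid-depth of clay below the ground surface: z = 3.6 + 5.8/2 = 6.5 m.
Total vertical stress at mid-clay: σ_v = 19.6×3.6 + 18×2.9 = 122.76 kPa.
Pore pressure: u = 9.81×(6.5 − 1.3) = 51.012 kPa.
Initial effective stress: σ'_0 = σ_v − u = 122.76 − 51.012 = 71.748 kPa.
Stress increase at mid-clay by the 2:1 spreading method:
Δσ = qBL/((B+z)(L+z)) = 199×2.6×2.6/((2.6+6.5)(2.6+6.5)) = 16.245 kPa
Final effective stress: σ'_f = σ'_0 + Δσ = 71.748 + 16.245 = 87.993 kPa.
Normally consolidated clay, so the full stress increment lies on the virgin compression line:
S_c = C_c·H/(1+e₀)·log₁₀(σ'_f/σ'_0) = 0.19×5.8/(1+0.86)×log₁₀(87.993/71.748)
    = 0.59247 × 0.088638 = 0.05252 m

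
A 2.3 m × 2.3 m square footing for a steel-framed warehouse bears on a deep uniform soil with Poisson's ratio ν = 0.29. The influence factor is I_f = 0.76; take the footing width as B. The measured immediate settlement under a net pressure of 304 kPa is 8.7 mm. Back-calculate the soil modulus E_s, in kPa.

S_e = q·B·(1−ν²)/E_s · I_f  ⇒  E_s = q·B·(1−ν²)·I_f / S_e.
E_s = 304 × 2.3 × 0.9159 × 0.76 / 0.0087 = 55940 kPa

E_s ≈ 55900 kPa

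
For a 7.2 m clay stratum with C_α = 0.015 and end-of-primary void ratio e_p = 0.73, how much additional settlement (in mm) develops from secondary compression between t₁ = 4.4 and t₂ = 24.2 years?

Secondary compression: S_s = C_α·H/(1+e_p)·log₁₀(t₂/t₁)
S_s = 0.015×7.2/(1+0.73)×log₁₀(24.2/4.4)
    = 0.06243 × 0.7404 = 0.04622 m

S_s ≈ 46.2 mm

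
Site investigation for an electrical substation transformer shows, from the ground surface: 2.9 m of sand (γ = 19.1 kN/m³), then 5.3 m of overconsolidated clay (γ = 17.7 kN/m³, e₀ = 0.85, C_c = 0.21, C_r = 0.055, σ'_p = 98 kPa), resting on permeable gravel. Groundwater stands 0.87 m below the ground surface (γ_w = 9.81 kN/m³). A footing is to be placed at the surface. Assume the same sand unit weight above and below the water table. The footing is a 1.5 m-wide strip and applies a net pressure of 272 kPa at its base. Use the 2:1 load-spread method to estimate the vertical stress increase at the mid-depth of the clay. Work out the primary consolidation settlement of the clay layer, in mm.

S_c ≈ 77.9 mm

Mid-depth of clay below the ground surface: z = 2.9 + 5.3/2 = 5.55 m.
Total vertical stress at mid-clay: σ_v = 19.1×2.9 + 17.7×2.65 = 102.29 kPa.
Pore pressure: u = 9.81×(5.55 − 0.87) = 45.911 kPa.
Initial effective stress: σ'_0 = σ_v − u = 102.29 − 45.911 = 56.379 kPa.
Stress increase at mid-clay by the 2:1 spreading method:
Δσ = qB/(B+z) = 272×1.5/(1.5+5.55) = 57.872 kPa
Final effective stress: σ'_f = 56.379 + 57.872 = 114.25 kPa.
σ'_f = 114.25 > σ'_p = 98 kPa, so the stress path crosses the preconsolidation pressure — recompression up to σ'_p, then virgin compression beyond:
S_c = H/(1+e₀)·[C_r·log₁₀(σ'_p/σ'_0) + C_c·log₁₀(σ'_f/σ'_p)]
    = 5.3/1.85 × [0.055×log₁₀(98/56.379) + 0.21×log₁₀(114.25/98)]
    = 2.8649 × [0.013206 + 0.013992] = 0.07792 m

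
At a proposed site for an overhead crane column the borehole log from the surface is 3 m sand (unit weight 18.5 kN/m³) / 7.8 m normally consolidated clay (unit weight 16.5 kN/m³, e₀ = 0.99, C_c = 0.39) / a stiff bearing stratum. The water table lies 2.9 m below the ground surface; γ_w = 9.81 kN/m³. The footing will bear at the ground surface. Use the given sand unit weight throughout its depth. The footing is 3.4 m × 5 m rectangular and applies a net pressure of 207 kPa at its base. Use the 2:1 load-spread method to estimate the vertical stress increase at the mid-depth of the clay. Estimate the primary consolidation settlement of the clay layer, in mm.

S_c ≈ 202 mm

Mid-depth of clay below the ground surface: z = 3 + 7.8/2 = 6.9 m.
Total vertical stress at mid-clay: σ_v = 18.5×3 + 16.5×3.9 = 119.85 kPa.
Pore pressure: u = 9.81×(6.9 − 2.9) = 39.24 kPa.
Initial effective stress: σ'_0 = σ_v − u = 119.85 − 39.24 = 80.61 kPa.
Stress increase at mid-clay by the 2:1 spreading method:
Δσ = qBL/((B+z)(L+z)) = 207×3.4×5/((3.4+6.9)(5+6.9)) = 28.71 kPa
Final effective stress: σ'_f = σ'_0 + Δσ = 80.61 + 28.71 = 109.32 kPa.
Normally consolidated clay, so the full stress increment lies on the virgin compression line:
S_c = C_c·H/(1+e₀)·log₁₀(σ'_f/σ'_0) = 0.39×7.8/(1+0.99)×log₁₀(109.32/80.61)
    = 1.5286 × 0.13231 = 0.2022 m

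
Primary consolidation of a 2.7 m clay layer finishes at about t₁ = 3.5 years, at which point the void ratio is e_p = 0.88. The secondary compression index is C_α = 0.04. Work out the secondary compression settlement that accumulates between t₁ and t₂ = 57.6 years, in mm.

Secondary compression: S_s = C_α·H/(1+e_p)·log₁₀(t₂/t₁)
S_s = 0.04×2.7/(1+0.88)×log₁₀(57.6/3.5)
    = 0.05745 × 1.216 = 0.06988 m

S_s ≈ 69.9 mm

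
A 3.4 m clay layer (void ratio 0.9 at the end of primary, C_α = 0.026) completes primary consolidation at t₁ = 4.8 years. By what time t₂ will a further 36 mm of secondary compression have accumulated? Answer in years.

S_s = C_α·H/(1+e_p)·log₁₀(t₂/t₁) ⇒ log₁₀(t₂/t₁) = S_s·(1+e_p)/(C_α·H).
log₁₀(t₂/t₁) = 0.036 × (1+0.9) / (0.026×3.4) = 0.7738
t₂ = t₁ × 10^0.7738 = 4.8 × 5.94 = 28.51 years

t₂ ≈ 28.5 years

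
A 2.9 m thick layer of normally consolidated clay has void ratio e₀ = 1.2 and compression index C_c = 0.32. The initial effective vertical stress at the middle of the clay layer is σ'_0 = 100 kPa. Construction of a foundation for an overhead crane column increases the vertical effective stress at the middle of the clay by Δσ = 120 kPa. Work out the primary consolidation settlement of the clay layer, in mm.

Final effective stress: σ'_f = σ'_0 + Δσ = 100 + 120 = 220 kPa.
Normally consolidated clay, so the full stress increment lies on the virgin compression line:
S_c = C_c·H/(1+e₀)·log₁₀(σ'_f/σ'_0) = 0.32×2.9/(1+1.2)×log₁₀(220/100)
    = 0.42182 × 0.34242 = 0.1444 m

S_c ≈ 144 mm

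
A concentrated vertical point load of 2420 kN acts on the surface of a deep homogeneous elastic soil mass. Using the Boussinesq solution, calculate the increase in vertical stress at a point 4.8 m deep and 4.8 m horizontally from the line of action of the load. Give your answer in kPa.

Δσ_z ≈ 8.87 kPa

Boussinesq vertical stress below a point load on an elastic half-space:
Δσ_z = 3P/(2πz²) · [1 + (r/z)²]^(−5/2)
r/z = 4.8/4.8 = 1; [1+(r/z)²]^(−5/2) = 0.17678.
Δσ_z = 3×2420/(2π×4.8²) × 0.17678 = 50.15 × 0.17678 = 8.866 kPa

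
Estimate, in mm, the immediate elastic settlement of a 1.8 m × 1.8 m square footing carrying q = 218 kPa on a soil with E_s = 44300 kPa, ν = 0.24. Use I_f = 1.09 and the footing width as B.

S_e ≈ 9.1 mm

Immediate (elastic) settlement: S_e = q·B·(1−ν²)/E_s · I_f.
S_e = 218 × 1.8 × (1 − 0.24²) / 44300 × 1.09
    = 218 × 1.8 × 0.9424 / 44300 × 1.09
    = 0.009099 m = 9.099 mm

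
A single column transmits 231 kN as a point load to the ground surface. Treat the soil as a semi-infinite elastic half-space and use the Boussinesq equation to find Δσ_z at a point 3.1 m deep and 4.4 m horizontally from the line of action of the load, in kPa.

Boussinesq vertical stress below a point load on an elastic half-space:
Δσ_z = 3P/(2πz²) · [1 + (r/z)²]^(−5/2)
r/z = 4.4/3.1 = 1.4194; [1+(r/z)²]^(−5/2) = 0.063378.
Δσ_z = 3×231/(2π×3.1²) × 0.063378 = 11.477 × 0.063378 = 0.7274 kPa

Δσ_z ≈ 0.727 kPa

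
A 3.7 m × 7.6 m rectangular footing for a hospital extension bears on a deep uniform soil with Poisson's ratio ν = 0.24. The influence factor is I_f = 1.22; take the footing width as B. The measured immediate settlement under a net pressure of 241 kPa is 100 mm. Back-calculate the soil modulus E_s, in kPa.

S_e = q·B·(1−ν²)/E_s · I_f  ⇒  E_s = q·B·(1−ν²)·I_f / S_e.
E_s = 241 × 3.7 × 0.9424 × 1.22 / 0.1 = 10250 kPa

E_s ≈ 10300 kPa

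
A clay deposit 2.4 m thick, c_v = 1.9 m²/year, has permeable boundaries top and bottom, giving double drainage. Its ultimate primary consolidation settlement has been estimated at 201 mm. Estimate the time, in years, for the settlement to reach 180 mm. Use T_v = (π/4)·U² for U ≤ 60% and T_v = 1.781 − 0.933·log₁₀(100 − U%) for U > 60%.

t ≈ 0.629 years

Drainage path length: H_d = H/2 = 1.2 m (double drainage).
U = S(t)/S_ult = 180/201 = 0.8955.
U > 60%: T_v = 1.781 − 0.933·log₁₀(100 − 89.552) = 0.83025.
t = T_v·H_d²/c_v = 0.83025×1.2²/1.9 = 0.6292 years.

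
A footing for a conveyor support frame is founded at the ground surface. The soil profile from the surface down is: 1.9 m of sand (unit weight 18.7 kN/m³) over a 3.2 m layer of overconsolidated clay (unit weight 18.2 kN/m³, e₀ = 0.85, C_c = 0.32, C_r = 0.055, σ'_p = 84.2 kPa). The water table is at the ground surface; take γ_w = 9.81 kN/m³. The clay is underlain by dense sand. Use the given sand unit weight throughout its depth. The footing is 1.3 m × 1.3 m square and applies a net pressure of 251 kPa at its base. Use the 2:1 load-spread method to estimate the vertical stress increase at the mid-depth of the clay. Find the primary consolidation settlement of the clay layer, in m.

Mid-depth of clay below the ground surface: z = 1.9 + 3.2/2 = 3.5 m.
Total vertical stress at mid-clay: σ_v = 18.7×1.9 + 18.2×1.6 = 64.65 kPa.
Pore pressure: u = 9.81×(3.5 − 0) = 34.335 kPa.
Initial effective stress: σ'_0 = σ_v − u = 64.65 − 34.335 = 30.315 kPa.
Stress increase at mid-clay by the 2:1 spreading method:
Δσ = qBL/((B+z)(L+z)) = 251×1.3×1.3/((1.3+3.5)(1.3+3.5)) = 18.411 kPa
Final effective stress: σ'_f = 30.315 + 18.411 = 48.726 kPa.
σ'_f = 48.726 ≤ σ'_p = 84.2 kPa, so the clay remains overconsolidated and only the recompression index applies:
S_c = C_r·H/(1+e₀)·log₁₀(σ'_f/σ'_0) = 0.055×3.2/1.85×log₁₀(48.726/30.315)
    = 0.095133 × 0.2061 = 0.01961 m

S_c ≈ 0.0196 m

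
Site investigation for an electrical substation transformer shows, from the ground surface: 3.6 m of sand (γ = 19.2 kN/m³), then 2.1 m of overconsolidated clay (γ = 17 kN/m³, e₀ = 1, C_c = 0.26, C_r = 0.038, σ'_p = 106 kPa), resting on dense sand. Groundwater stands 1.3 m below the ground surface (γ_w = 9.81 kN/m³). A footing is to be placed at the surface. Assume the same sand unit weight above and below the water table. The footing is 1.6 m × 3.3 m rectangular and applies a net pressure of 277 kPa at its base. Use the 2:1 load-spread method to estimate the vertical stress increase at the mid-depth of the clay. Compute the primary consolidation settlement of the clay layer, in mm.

S_c ≈ 7.53 mm

Mid-depth of clay below the ground surface: z = 3.6 + 2.1/2 = 4.65 m.
Total vertical stress at mid-clay: σ_v = 19.2×3.6 + 17×1.05 = 86.97 kPa.
Pore pressure: u = 9.81×(4.65 − 1.3) = 32.864 kPa.
Initial effective stress: σ'_0 = σ_v − u = 86.97 − 32.864 = 54.106 kPa.
Stress increase at mid-clay by the 2:1 spreading method:
Δσ = qBL/((B+z)(L+z)) = 277×1.6×3.3/((1.6+4.65)(3.3+4.65)) = 29.435 kPa
Final effective stress: σ'_f = 54.106 + 29.435 = 83.541 kPa.
σ'_f = 83.541 ≤ σ'_p = 106 kPa, so the clay remains overconsolidated and only the recompression index applies:
S_c = C_r·H/(1+e₀)·log₁₀(σ'_f/σ'_0) = 0.038×2.1/2×log₁₀(83.541/54.106)
    = 0.0399 × 0.18865 = 0.007527 m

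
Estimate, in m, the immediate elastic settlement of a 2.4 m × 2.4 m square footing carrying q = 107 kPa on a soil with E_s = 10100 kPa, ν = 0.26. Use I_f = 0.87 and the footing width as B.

Immediate (elastic) settlement: S_e = q·B·(1−ν²)/E_s · I_f.
S_e = 107 × 2.4 × (1 − 0.26²) / 10100 × 0.87
    = 107 × 2.4 × 0.9324 / 10100 × 0.87
    = 0.02063 m

S_e ≈ 0.0206 m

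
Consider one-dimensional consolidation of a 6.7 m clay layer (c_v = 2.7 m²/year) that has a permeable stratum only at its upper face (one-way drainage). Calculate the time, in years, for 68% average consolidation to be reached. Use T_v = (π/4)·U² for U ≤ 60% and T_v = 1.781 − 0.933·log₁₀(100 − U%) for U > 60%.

Drainage path length: H_d = H = 6.7 m (single drainage).
U > 60%: T_v = 1.781 − 0.933·log₁₀(100 − 68) = 0.3767.
t = T_v·H_d²/c_v = 0.3767×6.7²/2.7 = 6.263 years.

t ≈ 6.26 years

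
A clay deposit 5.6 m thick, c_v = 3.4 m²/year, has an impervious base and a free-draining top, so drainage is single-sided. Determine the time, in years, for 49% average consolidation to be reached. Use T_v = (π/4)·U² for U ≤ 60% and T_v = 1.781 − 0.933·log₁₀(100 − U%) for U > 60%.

Drainage path length: H_d = H = 5.6 m (single drainage).
U ≤ 60%: T_v = (π/4)·U² = (π/4)×0.49² = 0.18857.
t = T_v·H_d²/c_v = 0.18857×5.6²/3.4 = 1.739 years.

t ≈ 1.74 years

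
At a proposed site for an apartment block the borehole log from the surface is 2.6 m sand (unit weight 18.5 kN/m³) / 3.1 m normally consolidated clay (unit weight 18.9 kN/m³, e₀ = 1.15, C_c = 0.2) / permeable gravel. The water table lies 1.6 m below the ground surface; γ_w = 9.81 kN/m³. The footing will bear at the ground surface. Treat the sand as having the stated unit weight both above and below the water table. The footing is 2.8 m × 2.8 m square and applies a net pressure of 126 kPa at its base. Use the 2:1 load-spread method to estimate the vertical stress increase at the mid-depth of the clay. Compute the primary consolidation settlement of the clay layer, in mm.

S_c ≈ 41.3 mm

Mid-depth of clay below the ground surface: z = 2.6 + 3.1/2 = 4.15 m.
Total vertical stress at mid-clay: σ_v = 18.5×2.6 + 18.9×1.55 = 77.395 kPa.
Pore pressure: u = 9.81×(4.15 − 1.6) = 25.015 kPa.
Initial effective stress: σ'_0 = σ_v − u = 77.395 − 25.015 = 52.38 kPa.
Stress increase at mid-clay by the 2:1 spreading method:
Δσ = qBL/((B+z)(L+z)) = 126×2.8×2.8/((2.8+4.15)(2.8+4.15)) = 20.451 kPa
Final effective stress: σ'_f = σ'_0 + Δσ = 52.38 + 20.451 = 72.831 kPa.
Normally consolidated clay, so the full stress increment lies on the virgin compression line:
S_c = C_c·H/(1+e₀)·log₁₀(σ'_f/σ'_0) = 0.2×3.1/(1+1.15)×log₁₀(72.831/52.38)
    = 0.28837 × 0.14315 = 0.04128 m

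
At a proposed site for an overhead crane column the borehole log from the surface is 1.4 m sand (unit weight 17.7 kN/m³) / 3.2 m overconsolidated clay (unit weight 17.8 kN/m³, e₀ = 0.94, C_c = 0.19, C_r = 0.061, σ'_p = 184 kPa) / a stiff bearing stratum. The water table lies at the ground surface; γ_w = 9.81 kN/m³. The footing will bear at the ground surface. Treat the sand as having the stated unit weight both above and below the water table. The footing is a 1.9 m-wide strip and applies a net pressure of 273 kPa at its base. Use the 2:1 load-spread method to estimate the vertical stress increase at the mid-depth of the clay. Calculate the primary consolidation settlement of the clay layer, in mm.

Mid-depth of clay below the ground surface: z = 1.4 + 3.2/2 = 3 m.
Total vertical stress at mid-clay: σ_v = 17.7×1.4 + 17.8×1.6 = 53.26 kPa.
Pore pressure: u = 9.81×(3 − 0) = 29.43 kPa.
Initial effective stress: σ'_0 = σ_v − u = 53.26 − 29.43 = 23.83 kPa.
Stress increase at mid-clay by the 2:1 spreading method:
Δσ = qB/(B+z) = 273×1.9/(1.9+3) = 105.86 kPa
Final effective stress: σ'_f = 23.83 + 105.86 = 129.69 kPa.
σ'_f = 129.69 ≤ σ'_p = 184 kPa, so the clay remains overconsolidated and only the recompression index applies:
S_c = C_r·H/(1+e₀)·log₁₀(σ'_f/σ'_0) = 0.061×3.2/1.94×log₁₀(129.69/23.83)
    = 0.10062 × 0.73578 = 0.07403 m

S_c ≈ 74 mm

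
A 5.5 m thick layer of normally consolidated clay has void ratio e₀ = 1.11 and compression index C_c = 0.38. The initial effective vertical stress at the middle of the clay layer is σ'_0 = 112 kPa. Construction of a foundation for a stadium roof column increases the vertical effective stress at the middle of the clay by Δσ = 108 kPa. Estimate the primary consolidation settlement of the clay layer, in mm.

S_c ≈ 290 mm

Final effective stress: σ'_f = σ'_0 + Δσ = 112 + 108 = 220 kPa.
Normally consolidated clay, so the full stress increment lies on the virgin compression line:
S_c = C_c·H/(1+e₀)·log₁₀(σ'_f/σ'_0) = 0.38×5.5/(1+1.11)×log₁₀(220/112)
    = 0.99052 × 0.2932 = 0.2904 m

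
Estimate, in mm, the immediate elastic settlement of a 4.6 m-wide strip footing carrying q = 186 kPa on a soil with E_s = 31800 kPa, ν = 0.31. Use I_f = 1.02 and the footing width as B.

Immediate (elastic) settlement: S_e = q·B·(1−ν²)/E_s · I_f.
S_e = 186 × 4.6 × (1 − 0.31²) / 31800 × 1.02
    = 186 × 4.6 × 0.9039 / 31800 × 1.02
    = 0.02481 m = 24.81 mm

S_e ≈ 24.8 mm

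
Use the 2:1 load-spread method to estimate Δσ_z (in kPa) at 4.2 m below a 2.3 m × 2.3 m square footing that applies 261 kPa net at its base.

By the 2:1 method the load spreads at 1 horizontal : 2 vertical, so at depth z the loaded area has grown by z in each plan dimension:
Δσ = qBL/((B+z)(L+z)) = 261×2.3×2.3/((2.3+4.2)(2.3+4.2)) = 32.679 kPa

Δσ_z ≈ 32.7 kPa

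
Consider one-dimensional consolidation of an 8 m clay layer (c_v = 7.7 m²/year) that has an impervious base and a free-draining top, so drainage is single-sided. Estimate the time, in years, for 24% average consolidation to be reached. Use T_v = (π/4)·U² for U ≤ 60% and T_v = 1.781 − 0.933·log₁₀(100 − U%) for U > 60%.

t ≈ 0.376 years

Drainage path length: H_d = H = 8 m (single drainage).
U ≤ 60%: T_v = (π/4)·U² = (π/4)×0.24² = 0.045239.
t = T_v·H_d²/c_v = 0.045239×8²/7.7 = 0.376 years.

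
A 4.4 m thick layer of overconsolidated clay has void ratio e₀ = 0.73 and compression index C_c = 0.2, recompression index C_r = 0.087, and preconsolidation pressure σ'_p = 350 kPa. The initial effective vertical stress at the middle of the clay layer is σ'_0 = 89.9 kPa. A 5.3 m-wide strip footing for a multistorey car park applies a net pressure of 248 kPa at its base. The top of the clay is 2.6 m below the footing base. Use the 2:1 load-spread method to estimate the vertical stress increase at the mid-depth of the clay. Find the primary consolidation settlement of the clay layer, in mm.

Mid-depth of clay below the footing base: z = 2.6 + 4.4/2 = 4.8 m.
Stress increase at mid-clay by the 2:1 spreading method:
Δσ = qB/(B+z) = 248×5.3/(5.3+4.8) = 130.14 kPa
Final effective stress: σ'_f = 89.9 + 130.14 = 220.04 kPa.
σ'_f = 220.04 ≤ σ'_p = 350 kPa, so the clay remains overconsolidated and only the recompression index applies:
S_c = C_r·H/(1+e₀)·log₁₀(σ'_f/σ'_0) = 0.087×4.4/1.73×log₁₀(220.04/89.9)
    = 0.22128 × 0.38874 = 0.08602 m

S_c ≈ 86 mm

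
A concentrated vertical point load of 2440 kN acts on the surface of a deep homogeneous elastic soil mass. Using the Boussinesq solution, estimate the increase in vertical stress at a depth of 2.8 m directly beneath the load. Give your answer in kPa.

Boussinesq vertical stress below a point load on an elastic half-space:
Δσ_z = 3P/(2πz²) · [1 + (r/z)²]^(−5/2)
r/z = 0/2.8 = 0; [1+(r/z)²]^(−5/2) = 1.
Δσ_z = 3×2440/(2π×2.8²) × 1 = 148.6 × 1 = 148.6 kPa

Δσ_z ≈ 149 kPa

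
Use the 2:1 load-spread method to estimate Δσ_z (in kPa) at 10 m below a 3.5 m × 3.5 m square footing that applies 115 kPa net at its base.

Δσ_z ≈ 7.73 kPa

By the 2:1 method the load spreads at 1 horizontal : 2 vertical, so at depth z the loaded area has grown by z in each plan dimension:
Δσ = qBL/((B+z)(L+z)) = 115×3.5×3.5/((3.5+10)(3.5+10)) = 7.7298 kPa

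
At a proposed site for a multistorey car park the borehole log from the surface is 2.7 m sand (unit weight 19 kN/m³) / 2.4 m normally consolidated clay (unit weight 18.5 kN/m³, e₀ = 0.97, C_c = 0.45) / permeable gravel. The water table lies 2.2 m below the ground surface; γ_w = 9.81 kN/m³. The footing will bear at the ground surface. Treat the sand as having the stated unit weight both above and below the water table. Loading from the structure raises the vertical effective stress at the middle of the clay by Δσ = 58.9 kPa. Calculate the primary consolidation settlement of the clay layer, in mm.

Mid-depth of clay below the ground surface: z = 2.7 + 2.4/2 = 3.9 m.
Total vertical stress at mid-clay: σ_v = 19×2.7 + 18.5×1.2 = 73.5 kPa.
Pore pressure: u = 9.81×(3.9 − 2.2) = 16.677 kPa.
Initial effective stress: σ'_0 = σ_v − u = 73.5 − 16.677 = 56.823 kPa.
Final effective stress: σ'_f = σ'_0 + Δσ = 56.823 + 58.9 = 115.72 kPa.
Normally consolidated clay, so the full stress increment lies on the virgin compression line:
S_c = C_c·H/(1+e₀)·log₁₀(σ'_f/σ'_0) = 0.45×2.4/(1+0.97)×log₁₀(115.72/56.823)
    = 0.54822 × 0.30888 = 0.1693 m

S_c ≈ 169 mm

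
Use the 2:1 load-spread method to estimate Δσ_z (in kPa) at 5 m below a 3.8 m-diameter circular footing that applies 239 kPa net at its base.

Δσ_z ≈ 44.6 kPa

By the 2:1 method the load spreads at 1 horizontal : 2 vertical, so at depth z the loaded area has grown by z in each plan dimension:
Δσ ≈ qD²/(D+z)² = 239×3.8²/(3.8+5)² = 44.566 kPa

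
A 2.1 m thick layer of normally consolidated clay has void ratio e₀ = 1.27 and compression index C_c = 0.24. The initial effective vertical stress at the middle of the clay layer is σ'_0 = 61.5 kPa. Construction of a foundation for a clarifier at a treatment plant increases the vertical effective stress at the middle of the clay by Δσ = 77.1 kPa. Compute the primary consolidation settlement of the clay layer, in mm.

Final effective stress: σ'_f = σ'_0 + Δσ = 61.5 + 77.1 = 138.6 kPa.
Normally consolidated clay, so the full stress increment lies on the virgin compression line:
S_c = C_c·H/(1+e₀)·log₁₀(σ'_f/σ'_0) = 0.24×2.1/(1+1.27)×log₁₀(138.6/61.5)
    = 0.22203 × 0.35289 = 0.07835 m

S_c ≈ 78.4 mm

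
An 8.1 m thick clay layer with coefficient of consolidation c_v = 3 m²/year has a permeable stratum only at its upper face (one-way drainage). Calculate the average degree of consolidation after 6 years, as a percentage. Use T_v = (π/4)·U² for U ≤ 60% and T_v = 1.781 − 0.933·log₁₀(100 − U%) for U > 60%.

U ≈ 59.1 %

Drainage path length: H_d = H = 8.1 m (single drainage).
T_v = c_v·t/H_d² = 3×6/8.1² = 0.27435.
T_v = 0.27435 corresponds to the U ≤ 60% branch:
U = √(4T_v/π) = 0.591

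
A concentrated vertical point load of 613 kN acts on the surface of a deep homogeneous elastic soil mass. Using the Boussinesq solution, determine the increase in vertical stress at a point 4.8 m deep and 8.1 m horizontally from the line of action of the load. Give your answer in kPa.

Δσ_z ≈ 0.437 kPa

Boussinesq vertical stress below a point load on an elastic half-space:
Δσ_z = 3P/(2πz²) · [1 + (r/z)²]^(−5/2)
r/z = 8.1/4.8 = 1.6875; [1+(r/z)²]^(−5/2) = 0.034436.
Δσ_z = 3×613/(2π×4.8²) × 0.034436 = 12.703 × 0.034436 = 0.4374 kPa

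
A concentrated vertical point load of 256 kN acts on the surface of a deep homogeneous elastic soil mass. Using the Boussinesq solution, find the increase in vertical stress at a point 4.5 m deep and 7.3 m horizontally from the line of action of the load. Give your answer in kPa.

Boussinesq vertical stress below a point load on an elastic half-space:
Δσ_z = 3P/(2πz²) · [1 + (r/z)²]^(−5/2)
r/z = 7.3/4.5 = 1.6222; [1+(r/z)²]^(−5/2) = 0.039788.
Δσ_z = 3×256/(2π×4.5²) × 0.039788 = 6.0361 × 0.039788 = 0.2402 kPa

Δσ_z ≈ 0.24 kPa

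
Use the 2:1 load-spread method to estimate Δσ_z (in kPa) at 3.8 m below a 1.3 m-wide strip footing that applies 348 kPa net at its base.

Δσ_z ≈ 88.7 kPa

By the 2:1 method the load spreads at 1 horizontal : 2 vertical, so at depth z the loaded area has grown by z in each plan dimension:
Δσ = qB/(B+z) = 348×1.3/(1.3+3.8) = 88.706 kPa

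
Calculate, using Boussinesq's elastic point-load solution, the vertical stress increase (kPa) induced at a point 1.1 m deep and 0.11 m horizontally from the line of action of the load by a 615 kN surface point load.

Boussinesq vertical stress below a point load on an elastic half-space:
Δσ_z = 3P/(2πz²) · [1 + (r/z)²]^(−5/2)
r/z = 0.11/1.1 = 0.1; [1+(r/z)²]^(−5/2) = 0.97543.
Δσ_z = 3×615/(2π×1.1²) × 0.97543 = 242.68 × 0.97543 = 236.7 kPa

Δσ_z ≈ 237 kPa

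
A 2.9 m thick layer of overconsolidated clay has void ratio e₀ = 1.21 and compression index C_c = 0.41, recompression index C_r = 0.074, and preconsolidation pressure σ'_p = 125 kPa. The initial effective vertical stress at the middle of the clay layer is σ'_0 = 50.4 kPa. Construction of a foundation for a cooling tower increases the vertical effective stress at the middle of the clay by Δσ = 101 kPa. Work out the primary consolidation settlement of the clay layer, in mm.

S_c ≈ 83.1 mm

Final effective stress: σ'_f = 50.4 + 101 = 151.4 kPa.
σ'_f = 151.4 > σ'_p = 125 kPa, so the stress path crosses the preconsolidation pressure — recompression up to σ'_p, then virgin compression beyond:
S_c = H/(1+e₀)·[C_r·log₁₀(σ'_p/σ'_0) + C_c·log₁₀(σ'_f/σ'_p)]
    = 2.9/2.21 × [0.074×log₁₀(125/50.4) + 0.41×log₁₀(151.4/125)]
    = 1.3122 × [0.029191 + 0.034119] = 0.08308 m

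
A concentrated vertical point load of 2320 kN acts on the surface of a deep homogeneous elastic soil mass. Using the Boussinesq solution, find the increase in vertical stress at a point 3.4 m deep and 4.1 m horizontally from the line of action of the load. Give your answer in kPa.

Boussinesq vertical stress below a point load on an elastic half-space:
Δσ_z = 3P/(2πz²) · [1 + (r/z)²]^(−5/2)
r/z = 4.1/3.4 = 1.2059; [1+(r/z)²]^(−5/2) = 0.10599.
Δσ_z = 3×2320/(2π×3.4²) × 0.10599 = 95.823 × 0.10599 = 10.16 kPa

Δσ_z ≈ 10.2 kPa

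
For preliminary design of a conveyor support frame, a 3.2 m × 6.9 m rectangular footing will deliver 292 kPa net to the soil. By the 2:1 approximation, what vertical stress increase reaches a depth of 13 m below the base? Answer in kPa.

By the 2:1 method the load spreads at 1 horizontal : 2 vertical, so at depth z the loaded area has grown by z in each plan dimension:
Δσ = qBL/((B+z)(L+z)) = 292×3.2×6.9/((3.2+13)(6.9+13)) = 19.999 kPa

Δσ_z ≈ 20 kPa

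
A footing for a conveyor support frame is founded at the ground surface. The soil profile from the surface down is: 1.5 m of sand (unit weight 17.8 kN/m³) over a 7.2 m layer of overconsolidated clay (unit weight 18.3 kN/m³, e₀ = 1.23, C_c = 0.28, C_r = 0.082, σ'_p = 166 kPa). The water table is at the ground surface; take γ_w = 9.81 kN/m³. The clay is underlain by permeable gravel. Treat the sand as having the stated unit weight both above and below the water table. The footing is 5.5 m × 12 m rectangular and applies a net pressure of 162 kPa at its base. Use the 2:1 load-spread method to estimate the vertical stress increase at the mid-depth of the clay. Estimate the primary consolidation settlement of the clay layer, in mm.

Mid-depth of clay below the ground surface: z = 1.5 + 7.2/2 = 5.1 m.
Total vertical stress at mid-clay: σ_v = 17.8×1.5 + 18.3×3.6 = 92.58 kPa.
Pore pressure: u = 9.81×(5.1 − 0) = 50.031 kPa.
Initial effective stress: σ'_0 = σ_v − u = 92.58 − 50.031 = 42.549 kPa.
Stress increase at mid-clay by the 2:1 spreading method:
Δσ = qBL/((B+z)(L+z)) = 162×5.5×12/((5.5+5.1)(12+5.1)) = 58.987 kPa
Final effective stress: σ'_f = 42.549 + 58.987 = 101.54 kPa.
σ'_f = 101.54 ≤ σ'_p = 166 kPa, so the clay remains overconsolidated and only the recompression index applies:
S_c = C_r·H/(1+e₀)·log₁₀(σ'_f/σ'_0) = 0.082×7.2/2.23×log₁₀(101.54/42.549)
    = 0.26475 × 0.37775 = 0.1 m

S_c ≈ 100 mm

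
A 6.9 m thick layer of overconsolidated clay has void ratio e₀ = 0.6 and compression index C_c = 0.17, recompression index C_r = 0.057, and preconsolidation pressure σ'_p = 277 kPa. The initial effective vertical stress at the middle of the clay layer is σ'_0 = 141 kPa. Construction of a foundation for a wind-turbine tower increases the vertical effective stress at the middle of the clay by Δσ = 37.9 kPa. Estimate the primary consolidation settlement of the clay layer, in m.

S_c ≈ 0.0254 m

Final effective stress: σ'_f = 141 + 37.9 = 178.9 kPa.
σ'_f = 178.9 ≤ σ'_p = 277 kPa, so the clay remains overconsolidated and only the recompression index applies:
S_c = C_r·H/(1+e₀)·log₁₀(σ'_f/σ'_0) = 0.057×6.9/1.6×log₁₀(178.9/141)
    = 0.24581 × 0.10339 = 0.02541 m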